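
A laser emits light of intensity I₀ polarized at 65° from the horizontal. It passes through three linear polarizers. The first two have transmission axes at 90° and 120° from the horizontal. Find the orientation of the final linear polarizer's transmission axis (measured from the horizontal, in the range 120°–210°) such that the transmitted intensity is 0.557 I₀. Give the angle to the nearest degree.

θ ≈ 138°

I₁ = I₀ cos²(90° − 65°) = I₀ cos²(25°) = 0.8214 I₀.
I₂ = I₁ cos²(120° − 90°) = 0.8214 I₀ · cos²(30°) = 0.616 I₀.
Need I₃/I₀ = 0.557, so cos²(θ − 120°) = 0.557 / 0.616 = 0.9042.
θ − 120° = arccos(√0.9042) = 18.0°, giving θ ≈ 120 + 18.0 = 138.0°.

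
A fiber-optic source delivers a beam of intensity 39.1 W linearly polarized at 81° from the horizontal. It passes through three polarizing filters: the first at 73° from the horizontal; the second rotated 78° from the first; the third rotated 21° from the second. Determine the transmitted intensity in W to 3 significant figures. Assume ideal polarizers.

I ≈ 1.44 W

By Malus's law, I₁ = 39.1 W · cos²(8°) = 38.34 W.
I₂ = I₁ · cos²(78°) = 38.34 · 0.04323 = 1.657 W.
I₃ = I₂ · cos²(21°) = 1.657 · 0.8716 = 1.445 W.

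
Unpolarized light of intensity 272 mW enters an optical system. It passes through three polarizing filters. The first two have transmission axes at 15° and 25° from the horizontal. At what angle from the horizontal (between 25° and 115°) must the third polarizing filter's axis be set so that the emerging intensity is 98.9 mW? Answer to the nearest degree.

Unpolarized light through the first polarizer → I₁ = ½ I₀, now polarized at 15°.
I₂ = I₁ cos²(25° − 15°) = 0.5 I₀ · cos²(10°) = 0.4849 I₀.
Target fraction: 98.9 / 272 mW = 0.3636 of I₀.
Need I₃/I₀ = 0.3636, so cos²(θ − 25°) = 0.3636 / 0.4849 = 0.7498.
θ − 25° = arccos(√0.7498) = 30.0°, giving θ ≈ 25 + 30.0 = 55.0°.

θ ≈ 55°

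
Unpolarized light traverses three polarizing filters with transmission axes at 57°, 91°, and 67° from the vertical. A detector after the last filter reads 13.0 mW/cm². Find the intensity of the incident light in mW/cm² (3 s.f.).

I₀ ≈ 45.3 mW/cm²

Unpolarized light through the first polarizer → I₁ = ½ I₀, now polarized at 57°.
I₂ = I₁ cos²(91° − 57°) = 0.5 I₀ · cos²(34°) = 0.3437 I₀.
I₃ = I₂ cos²(67° − 91°) = 0.3437 I₀ · cos²(24°) = 0.2868 I₀.
So 13.0 mW/cm² = 0.2868 I₀, giving I₀ = 13.0/0.2868 = 45.33 mW/cm².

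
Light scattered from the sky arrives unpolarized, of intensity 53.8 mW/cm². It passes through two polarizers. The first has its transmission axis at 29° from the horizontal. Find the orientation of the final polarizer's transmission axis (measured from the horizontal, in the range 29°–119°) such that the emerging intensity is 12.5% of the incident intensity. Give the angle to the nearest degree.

θ ≈ 89°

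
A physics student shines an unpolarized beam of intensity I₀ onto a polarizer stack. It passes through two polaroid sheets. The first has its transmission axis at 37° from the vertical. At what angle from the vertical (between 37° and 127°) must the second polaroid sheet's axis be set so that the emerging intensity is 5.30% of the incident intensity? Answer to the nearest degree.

θ ≈ 108°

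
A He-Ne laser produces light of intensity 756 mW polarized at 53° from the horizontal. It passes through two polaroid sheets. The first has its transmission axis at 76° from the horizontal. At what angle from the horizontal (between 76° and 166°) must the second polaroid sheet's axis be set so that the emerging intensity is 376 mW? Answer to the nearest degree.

I₁ = I₀ cos²(76° − 53°) = I₀ cos²(23°) = 0.8473 I₀.
Target fraction: 376 / 756 mW = 0.4974 of I₀.
Need I₂/I₀ = 0.4974, so cos²(θ − 76°) = 0.4974 / 0.8473 = 0.587.
θ − 76° = arccos(√0.587) = 40.0°, giving θ ≈ 76 + 40.0 = 116.0°.

θ ≈ 116°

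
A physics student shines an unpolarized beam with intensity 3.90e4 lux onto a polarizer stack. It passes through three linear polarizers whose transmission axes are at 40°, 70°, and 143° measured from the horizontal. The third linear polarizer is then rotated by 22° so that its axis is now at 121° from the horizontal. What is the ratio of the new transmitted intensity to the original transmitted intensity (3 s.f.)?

Before rotation:
Unpolarized light through the first polarizer → I₁ = ½ I₀, now polarized at 40°.
I₂ = I₁ cos²(70° − 40°) = 0.5 I₀ · cos²(30°) = 0.375 I₀.
I₃ = I₂ cos²(143° − 70°) = 0.375 I₀ · cos²(73°) = 0.03206 I₀.
After rotation:
Unpolarized light through the first polarizer → I₁ = ½ I₀, now polarized at 40°.
I₂ = I₁ cos²(70° − 40°) = 0.5 I₀ · cos²(30°) = 0.375 I₀.
I₃ = I₂ cos²(121° − 70°) = 0.375 I₀ · cos²(51°) = 0.1485 I₀.
Ratio = 0.1485 / 0.03206 = 4.633.

I_new/I_old ≈ 4.63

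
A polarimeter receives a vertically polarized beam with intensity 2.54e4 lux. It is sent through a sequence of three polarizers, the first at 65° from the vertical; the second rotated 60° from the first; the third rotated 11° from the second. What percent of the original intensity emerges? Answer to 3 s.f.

≈ 4.30%

I₁ = 2.54e4 lux · cos²(65°) = 4537 lux.
I₂ = I₁ · cos²(60°) = 4537 · 0.25 = 1134 lux.
I₃ = I₂ · cos²(11°) = 1134 · 0.9636 = 1093 lux.
That is 4.303% of the incident intensity.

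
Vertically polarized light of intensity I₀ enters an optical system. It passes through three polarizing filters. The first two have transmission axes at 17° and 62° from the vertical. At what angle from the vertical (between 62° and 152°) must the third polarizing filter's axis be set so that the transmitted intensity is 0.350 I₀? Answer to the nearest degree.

I₁ = I₀ cos²(17° − 0°) = I₀ cos²(17°) = 0.9145 I₀.
I₂ = I₁ cos²(62° − 17°) = 0.9145 I₀ · cos²(45°) = 0.4573 I₀.
Need I₃/I₀ = 0.35, so cos²(θ − 62°) = 0.35 / 0.4573 = 0.7654.
θ − 62° = arccos(√0.7654) = 29.0°, giving θ ≈ 62 + 29.0 = 91.0°.

θ ≈ 91°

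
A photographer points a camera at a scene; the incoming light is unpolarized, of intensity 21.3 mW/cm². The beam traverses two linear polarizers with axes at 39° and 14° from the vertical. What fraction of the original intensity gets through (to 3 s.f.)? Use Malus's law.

I/I₀ ≈ 0.411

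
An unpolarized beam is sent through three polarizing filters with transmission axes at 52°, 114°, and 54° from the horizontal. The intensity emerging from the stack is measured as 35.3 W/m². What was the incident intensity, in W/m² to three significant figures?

Unpolarized light through the first polarizer → I₁ = ½ I₀, now polarized at 52°.
I₂ = I₁ cos²(114° − 52°) = 0.5 I₀ · cos²(62°) = 0.1102 I₀.
I₃ = I₂ cos²(54° − 114°) = 0.1102 I₀ · cos²(60°) = 0.02755 I₀.
So 35.3 W/m² = 0.02755 I₀, giving I₀ = 35.3/0.02755 = 1281 W/m².

I₀ ≈ 1280 W/m²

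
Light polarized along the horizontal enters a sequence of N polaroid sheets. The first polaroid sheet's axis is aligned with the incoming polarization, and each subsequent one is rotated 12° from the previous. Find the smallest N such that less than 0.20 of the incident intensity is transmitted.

N = 38

First polarizer is aligned with the polarization: full transmission.
Each further stage multiplies by cos²(12°) = 0.9568.
After N polarizers: T = 0.9568^(N−1). Require T < 0.20 ⇒ N−1 > ln(0.20)/ln(0.9568) = 36.42, so N−1 ≥ 37 and N = 38.
Check: N=38 gives T = 0.195 < 0.20; N=37 gives T = 0.2038.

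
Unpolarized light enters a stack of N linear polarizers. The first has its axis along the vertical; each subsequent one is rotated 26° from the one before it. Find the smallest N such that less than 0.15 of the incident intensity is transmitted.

N = 7

First polarizer halves the unpolarized light: factor 1/2.
Each further stage multiplies by cos²(26°) = 0.8078.
After N polarizers: T = 0.5·0.8078^(N−1). Require T < 0.15 ⇒ N−1 > ln(0.15/0.5)/ln(0.8078) = 5.64, so N−1 ≥ 6 and N = 7.
Check: N=7 gives T = 0.139 < 0.15; N=6 gives T = 0.172.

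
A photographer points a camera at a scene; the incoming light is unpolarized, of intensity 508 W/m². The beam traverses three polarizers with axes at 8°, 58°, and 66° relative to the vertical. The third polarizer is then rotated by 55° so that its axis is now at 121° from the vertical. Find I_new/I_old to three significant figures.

Before rotation:
Unpolarized light through the first polarizer → I₁ = ½ I₀, now polarized at 8°.
I₂ = I₁ cos²(58° − 8°) = 0.5 I₀ · cos²(50°) = 0.2066 I₀.
I₃ = I₂ cos²(66° − 58°) = 0.2066 I₀ · cos²(8°) = 0.2026 I₀.
After rotation:
Unpolarized light through the first polarizer → I₁ = ½ I₀, now polarized at 8°.
I₂ = I₁ cos²(58° − 8°) = 0.5 I₀ · cos²(50°) = 0.2066 I₀.
I₃ = I₂ cos²(121° − 58°) = 0.2066 I₀ · cos²(63°) = 0.04258 I₀.
Ratio = 0.04258 / 0.2026 = 0.2102.

I_new/I_old ≈ 0.210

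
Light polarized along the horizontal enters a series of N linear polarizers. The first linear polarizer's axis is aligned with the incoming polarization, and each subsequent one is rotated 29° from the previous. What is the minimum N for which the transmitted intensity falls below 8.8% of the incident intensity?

N = 11

First polarizer is aligned with the polarization: full transmission.
Each further stage multiplies by cos²(29°) = 0.765.
After N polarizers: T = 0.765^(N−1). Require T < 0.088 ⇒ N−1 > ln(0.088)/ln(0.765) = 9.07, so N−1 ≥ 10 and N = 11.
Check: N=11 gives T = 0.06861 < 0.088; N=10 gives T = 0.08969.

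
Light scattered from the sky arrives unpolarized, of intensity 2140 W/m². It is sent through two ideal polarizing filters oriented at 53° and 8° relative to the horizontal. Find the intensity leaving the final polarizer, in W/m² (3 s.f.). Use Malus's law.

I ≈ 535 W/m²

Unpolarized light through the first polarizer → I₁ = 2140 W/m²/2 = 1070 W/m², polarized at 53°.
I₂ = I₁ · cos²(45°) = 1070 · 0.5 = 535 W/m².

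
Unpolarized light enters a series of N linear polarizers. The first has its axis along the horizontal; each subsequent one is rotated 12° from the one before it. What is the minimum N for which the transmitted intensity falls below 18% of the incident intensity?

First polarizer halves the unpolarized light: factor 1/2.
Each further stage multiplies by cos²(12°) = 0.9568.
After N polarizers: T = 0.5·0.9568^(N−1). Require T < 0.18 ⇒ N−1 > ln(0.18/0.5)/ln(0.9568) = 23.12, so N−1 ≥ 24 and N = 25.
Check: N=25 gives T = 0.1731 < 0.18; N=24 gives T = 0.181.

N = 25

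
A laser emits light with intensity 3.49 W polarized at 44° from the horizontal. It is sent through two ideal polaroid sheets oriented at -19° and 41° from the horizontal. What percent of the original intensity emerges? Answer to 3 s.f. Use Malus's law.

≈ 5.15%

By Malus's law, I₁ = 3.49 W · cos²(63°) = 0.7193 W.
I₂ = I₁ · cos²(60°) = 0.7193 · 0.25 = 0.1798 W.
That is 5.153% of the incident intensity.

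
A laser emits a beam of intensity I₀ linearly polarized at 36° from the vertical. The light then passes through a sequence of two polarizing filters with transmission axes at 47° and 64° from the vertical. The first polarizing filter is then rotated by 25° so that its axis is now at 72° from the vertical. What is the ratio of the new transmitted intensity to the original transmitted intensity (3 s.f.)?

I_new/I_old ≈ 0.728

Before rotation:
I₁ = I₀ cos²(47° − 36°) = I₀ cos²(11°) = 0.9636 I₀.
I₂ = I₁ cos²(64° − 47°) = 0.9636 I₀ · cos²(17°) = 0.8812 I₀.
After rotation:
I₁ = I₀ cos²(72° − 36°) = I₀ cos²(36°) = 0.6545 I₀.
I₂ = I₁ cos²(64° − 72°) = 0.6545 I₀ · cos²(8°) = 0.6418 I₀.
Ratio = 0.6418 / 0.8812 = 0.7283.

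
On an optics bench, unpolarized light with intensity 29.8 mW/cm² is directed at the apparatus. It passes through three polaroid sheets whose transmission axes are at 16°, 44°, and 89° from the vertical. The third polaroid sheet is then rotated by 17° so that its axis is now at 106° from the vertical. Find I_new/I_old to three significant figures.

Before rotation:
Unpolarized light through the first polarizer → I₁ = ½ I₀, now polarized at 16°.
I₂ = I₁ cos²(44° − 16°) = 0.5 I₀ · cos²(28°) = 0.3898 I₀.
I₃ = I₂ cos²(89° − 44°) = 0.3898 I₀ · cos²(45°) = 0.1949 I₀.
After rotation:
Unpolarized light through the first polarizer → I₁ = ½ I₀, now polarized at 16°.
I₂ = I₁ cos²(44° − 16°) = 0.5 I₀ · cos²(28°) = 0.3898 I₀.
I₃ = I₂ cos²(106° − 44°) = 0.3898 I₀ · cos²(62°) = 0.08591 I₀.
Ratio = 0.08591 / 0.1949 = 0.4408.

I_new/I_old ≈ 0.441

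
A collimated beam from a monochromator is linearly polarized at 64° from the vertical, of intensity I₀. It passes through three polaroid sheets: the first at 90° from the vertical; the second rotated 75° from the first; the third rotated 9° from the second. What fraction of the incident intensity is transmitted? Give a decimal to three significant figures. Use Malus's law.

≈ 0.0528 I₀

By Malus's law, I₁ = I₀ cos²(90° − 64°) = I₀ cos²(26°) = 0.8078 I₀.
I₂ = I₁ cos²(75°) = 0.8078 · 0.06699 I₀ = 0.05411 I₀.
I₃ = I₂ cos²(9°) = 0.05411 · 0.9755 I₀ = 0.05279 I₀.
Transmitted fraction = 0.05279.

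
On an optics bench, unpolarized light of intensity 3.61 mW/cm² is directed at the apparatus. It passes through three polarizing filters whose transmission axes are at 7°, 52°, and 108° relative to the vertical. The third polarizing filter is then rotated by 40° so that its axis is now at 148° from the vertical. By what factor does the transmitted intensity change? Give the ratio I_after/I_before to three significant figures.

Before rotation:
Unpolarized light through the first polarizer → I₁ = ½ I₀, now polarized at 7°.
I₂ = I₁ cos²(52° − 7°) = 0.5 I₀ · cos²(45°) = 0.25 I₀.
I₃ = I₂ cos²(108° − 52°) = 0.25 I₀ · cos²(56°) = 0.07817 I₀.
After rotation:
Unpolarized light through the first polarizer → I₁ = ½ I₀, now polarized at 7°.
I₂ = I₁ cos²(52° − 7°) = 0.5 I₀ · cos²(45°) = 0.25 I₀.
Angle between axes 2 and 3: 84°. I₃ = 0.25 I₀ · cos²(84°) = 0.002732 I₀.
Ratio = 0.002732 / 0.07817 = 0.03494.

I_new/I_old ≈ 0.0349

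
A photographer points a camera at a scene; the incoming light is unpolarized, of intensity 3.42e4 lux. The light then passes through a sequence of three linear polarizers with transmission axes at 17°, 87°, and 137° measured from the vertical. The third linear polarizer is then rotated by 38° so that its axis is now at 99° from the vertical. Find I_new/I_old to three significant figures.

I_new/I_old ≈ 2.32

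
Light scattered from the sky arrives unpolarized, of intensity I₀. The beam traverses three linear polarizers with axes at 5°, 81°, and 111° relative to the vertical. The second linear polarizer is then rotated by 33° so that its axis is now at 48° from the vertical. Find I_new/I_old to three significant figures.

I_new/I_old ≈ 2.51

Before rotation:
Unpolarized light through the first polarizer → I₁ = ½ I₀, now polarized at 5°.
I₂ = I₁ cos²(81° − 5°) = 0.5 I₀ · cos²(76°) = 0.02926 I₀.
I₃ = I₂ cos²(111° − 81°) = 0.02926 I₀ · cos²(30°) = 0.02195 I₀.
After rotation:
Unpolarized light through the first polarizer → I₁ = ½ I₀, now polarized at 5°.
I₂ = I₁ cos²(48° − 5°) = 0.5 I₀ · cos²(43°) = 0.2674 I₀.
I₃ = I₂ cos²(111° − 48°) = 0.2674 I₀ · cos²(63°) = 0.05512 I₀.
Ratio = 0.05512 / 0.02195 = 2.512.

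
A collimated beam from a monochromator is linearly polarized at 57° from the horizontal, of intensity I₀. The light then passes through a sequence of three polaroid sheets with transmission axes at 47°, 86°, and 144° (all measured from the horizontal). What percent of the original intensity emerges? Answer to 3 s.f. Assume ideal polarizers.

≈ 16.4%

I₁ = I₀ cos²(47° − 57°) = I₀ cos²(10°) = 0.9698 I₀.
I₂ = I₁ cos²(86° − 47°) = 0.9698 I₀ · cos²(39°) = 0.5857 I₀.
I₃ = I₂ cos²(144° − 86°) = 0.5857 I₀ · cos²(58°) = 0.1645 I₀.
That is 16.45% of the incident intensity.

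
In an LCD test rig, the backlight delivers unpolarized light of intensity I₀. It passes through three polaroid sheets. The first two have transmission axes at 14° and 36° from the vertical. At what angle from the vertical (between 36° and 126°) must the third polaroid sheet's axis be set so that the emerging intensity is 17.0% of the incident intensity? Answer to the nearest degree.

θ ≈ 87°

Unpolarized light through the first polarizer → I₁ = ½ I₀, now polarized at 14°.
I₂ = I₁ cos²(36° − 14°) = 0.5 I₀ · cos²(22°) = 0.4298 I₀.
Need I₃/I₀ = 0.17, so cos²(θ − 36°) = 0.17 / 0.4298 = 0.3955.
θ − 36° = arccos(√0.3955) = 51.0°, giving θ ≈ 36 + 51.0 = 87.0°.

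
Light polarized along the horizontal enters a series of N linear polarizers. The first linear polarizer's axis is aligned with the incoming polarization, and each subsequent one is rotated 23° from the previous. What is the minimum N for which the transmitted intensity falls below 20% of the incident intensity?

First polarizer is aligned with the polarization: full transmission.
Each further stage multiplies by cos²(23°) = 0.8473.
After N polarizers: T = 0.8473^(N−1). Require T < 0.20 ⇒ N−1 > ln(0.20)/ln(0.8473) = 9.71, so N−1 ≥ 10 and N = 11.
Check: N=11 gives T = 0.1908 < 0.20; N=10 gives T = 0.2251.

N = 11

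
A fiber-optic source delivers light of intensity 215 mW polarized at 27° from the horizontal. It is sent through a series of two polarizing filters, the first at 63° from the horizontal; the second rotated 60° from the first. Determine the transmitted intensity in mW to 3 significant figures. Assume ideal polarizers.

I₁ = 215 mW · cos²(36°) = 140.7 mW.
I₂ = I₁ · cos²(60°) = 140.7 · 0.25 = 35.18 mW.

I ≈ 35.2 mW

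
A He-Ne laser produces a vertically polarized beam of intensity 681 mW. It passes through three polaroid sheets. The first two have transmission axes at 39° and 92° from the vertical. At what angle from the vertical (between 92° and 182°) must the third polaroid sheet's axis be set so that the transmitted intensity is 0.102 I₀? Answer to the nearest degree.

By Malus's law, I₁ = I₀ cos²(39° − 0°) = I₀ cos²(39°) = 0.604 I₀.
I₂ = I₁ cos²(92° − 39°) = 0.604 I₀ · cos²(53°) = 0.2187 I₀.
Need I₃/I₀ = 0.102, so cos²(θ − 92°) = 0.102 / 0.2187 = 0.4663.
θ − 92° = arccos(√0.4663) = 46.9°, giving θ ≈ 92 + 46.9 = 138.9°.

θ ≈ 139°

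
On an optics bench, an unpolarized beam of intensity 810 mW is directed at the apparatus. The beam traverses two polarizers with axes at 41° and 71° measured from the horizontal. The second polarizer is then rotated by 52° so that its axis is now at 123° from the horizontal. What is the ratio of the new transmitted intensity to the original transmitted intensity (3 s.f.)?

Before rotation:
Unpolarized light through the first polarizer → I₁ = ½ I₀, now polarized at 41°.
I₂ = I₁ cos²(71° − 41°) = 0.5 I₀ · cos²(30°) = 0.375 I₀.
After rotation:
Unpolarized light through the first polarizer → I₁ = ½ I₀, now polarized at 41°.
I₂ = I₁ cos²(123° − 41°) = 0.5 I₀ · cos²(82°) = 0.009685 I₀.
Ratio = 0.009685 / 0.375 = 0.02583.

I_new/I_old ≈ 0.0258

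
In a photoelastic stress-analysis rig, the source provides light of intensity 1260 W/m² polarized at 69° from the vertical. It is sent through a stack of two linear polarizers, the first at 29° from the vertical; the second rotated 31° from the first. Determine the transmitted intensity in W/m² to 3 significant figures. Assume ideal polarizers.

I ≈ 543 W/m²

I₁ = 1260 W/m² · cos²(40°) = 739.4 W/m².
I₂ = I₁ · cos²(31°) = 739.4 · 0.7347 = 543.3 W/m².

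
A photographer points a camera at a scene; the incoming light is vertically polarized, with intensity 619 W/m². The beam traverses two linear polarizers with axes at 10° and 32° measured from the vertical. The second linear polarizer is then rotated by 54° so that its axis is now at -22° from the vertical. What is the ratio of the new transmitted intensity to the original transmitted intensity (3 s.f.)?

Before rotation:
I₁ = I₀ cos²(10° − 0°) = I₀ cos²(10°) = 0.9698 I₀.
I₂ = I₁ cos²(32° − 10°) = 0.9698 I₀ · cos²(22°) = 0.8337 I₀.
After rotation:
I₁ = I₀ cos²(10° − 0°) = I₀ cos²(10°) = 0.9698 I₀.
I₂ = I₁ cos²(-22° − 10°) = 0.9698 I₀ · cos²(32°) = 0.6975 I₀.
Ratio = 0.6975 / 0.8337 = 0.8366.

I_new/I_old ≈ 0.837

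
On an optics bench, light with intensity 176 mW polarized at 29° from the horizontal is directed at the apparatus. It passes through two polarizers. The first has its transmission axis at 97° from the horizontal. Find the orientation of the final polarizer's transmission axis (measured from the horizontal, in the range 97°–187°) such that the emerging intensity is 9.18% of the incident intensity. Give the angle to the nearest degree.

θ ≈ 133°

I₁ = I₀ cos²(97° − 29°) = I₀ cos²(68°) = 0.1403 I₀.
Need I₂/I₀ = 0.0918, so cos²(θ − 97°) = 0.0918 / 0.1403 = 0.6542.
θ − 97° = arccos(√0.6542) = 36.0°, giving θ ≈ 97 + 36.0 = 133.0°.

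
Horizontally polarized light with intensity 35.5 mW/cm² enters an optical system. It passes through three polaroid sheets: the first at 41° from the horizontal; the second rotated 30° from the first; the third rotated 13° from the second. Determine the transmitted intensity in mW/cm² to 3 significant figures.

I₁ = 35.5 mW/cm² · cos²(41°) = 20.22 mW/cm².
I₂ = I₁ · cos²(30°) = 20.22 · 0.75 = 15.17 mW/cm².
I₃ = I₂ · cos²(13°) = 15.17 · 0.9494 = 14.4 mW/cm².

I ≈ 14.4 mW/cm²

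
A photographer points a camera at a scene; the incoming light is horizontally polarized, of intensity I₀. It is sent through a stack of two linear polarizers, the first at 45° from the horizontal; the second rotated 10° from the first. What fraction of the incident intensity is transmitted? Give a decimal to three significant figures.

I₁ = I₀ cos²(45° − 0°) = I₀ cos²(45°) = 0.5 I₀.
I₂ = I₁ cos²(10°) = 0.5 · 0.9698 I₀ = 0.4849 I₀.
Transmitted fraction = 0.4849.

≈ 0.485 I₀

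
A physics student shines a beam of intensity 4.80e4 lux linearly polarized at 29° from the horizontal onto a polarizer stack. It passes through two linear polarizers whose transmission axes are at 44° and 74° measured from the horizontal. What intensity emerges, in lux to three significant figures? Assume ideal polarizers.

I ≈ 3.36e4 lux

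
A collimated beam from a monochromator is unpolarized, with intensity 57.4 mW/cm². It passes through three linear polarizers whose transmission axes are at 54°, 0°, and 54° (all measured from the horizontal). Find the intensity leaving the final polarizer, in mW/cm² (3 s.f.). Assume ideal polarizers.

I ≈ 3.43 mW/cm²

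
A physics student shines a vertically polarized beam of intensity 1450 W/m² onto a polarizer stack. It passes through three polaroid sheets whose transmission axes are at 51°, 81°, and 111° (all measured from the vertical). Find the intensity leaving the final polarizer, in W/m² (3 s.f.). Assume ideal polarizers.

I ≈ 323 W/m²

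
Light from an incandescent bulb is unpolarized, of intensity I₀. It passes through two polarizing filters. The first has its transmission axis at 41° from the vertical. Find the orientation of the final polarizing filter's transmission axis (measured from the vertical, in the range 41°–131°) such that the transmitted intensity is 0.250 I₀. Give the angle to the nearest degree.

Unpolarized light through the first polarizer → I₁ = ½ I₀, now polarized at 41°.
Need I₂/I₀ = 0.25, so cos²(θ − 41°) = 0.25 / 0.5 = 0.5.
θ − 41° = arccos(√0.5) = 45.0°, giving θ ≈ 41 + 45.0 = 86.0°.

θ ≈ 86°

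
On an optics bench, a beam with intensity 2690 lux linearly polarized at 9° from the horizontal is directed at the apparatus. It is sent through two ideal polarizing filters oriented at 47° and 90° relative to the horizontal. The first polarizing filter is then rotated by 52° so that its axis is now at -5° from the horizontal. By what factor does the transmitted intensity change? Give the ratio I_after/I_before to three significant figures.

Before rotation:
I₁ = I₀ cos²(47° − 9°) = I₀ cos²(38°) = 0.621 I₀.
I₂ = I₁ cos²(90° − 47°) = 0.621 I₀ · cos²(43°) = 0.3321 I₀.
After rotation:
I₁ = I₀ cos²(-5° − 9°) = I₀ cos²(14°) = 0.9415 I₀.
Angle between axes 1 and 2: 85°. I₂ = 0.9415 I₀ · cos²(85°) = 0.007152 I₀.
Ratio = 0.007152 / 0.3321 = 0.02153.

I_new/I_old ≈ 0.0215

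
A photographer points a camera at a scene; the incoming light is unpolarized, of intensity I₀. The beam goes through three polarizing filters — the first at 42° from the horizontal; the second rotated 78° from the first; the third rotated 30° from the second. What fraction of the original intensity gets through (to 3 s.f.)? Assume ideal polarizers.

Unpolarized light through the first polarizer → I₁ = ½ I₀, now polarized at 42°.
I₂ = I₁ cos²(78°) = 0.5 · 0.04323 I₀ = 0.02161 I₀.
I₃ = I₂ cos²(30°) = 0.02161 · 0.75 I₀ = 0.01621 I₀.
Transmitted fraction = 0.01621.

≈ 0.0162 I₀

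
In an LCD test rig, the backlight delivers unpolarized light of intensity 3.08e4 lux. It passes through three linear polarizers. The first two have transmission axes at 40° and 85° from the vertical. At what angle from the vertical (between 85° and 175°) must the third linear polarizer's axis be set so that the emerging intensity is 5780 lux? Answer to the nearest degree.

θ ≈ 115°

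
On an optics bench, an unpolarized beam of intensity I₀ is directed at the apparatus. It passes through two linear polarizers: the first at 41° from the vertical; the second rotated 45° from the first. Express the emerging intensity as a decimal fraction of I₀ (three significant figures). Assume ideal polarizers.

≈ 0.250 I₀

Unpolarized light through the first polarizer → I₁ = ½ I₀, now polarized at 41°.
I₂ = I₁ cos²(45°) = 0.5 · 0.5 I₀ = 0.25 I₀.
Transmitted fraction = 0.25.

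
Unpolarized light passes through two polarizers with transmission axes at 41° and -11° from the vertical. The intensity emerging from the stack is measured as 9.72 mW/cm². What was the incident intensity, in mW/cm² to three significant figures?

Unpolarized light through the first polarizer → I₁ = ½ I₀, now polarized at 41°.
I₂ = I₁ cos²(-11° − 41°) = 0.5 I₀ · cos²(52°) = 0.1895 I₀.
So 9.72 mW/cm² = 0.1895 I₀, giving I₀ = 9.72/0.1895 = 51.29 mW/cm².

I₀ ≈ 51.3 mW/cm²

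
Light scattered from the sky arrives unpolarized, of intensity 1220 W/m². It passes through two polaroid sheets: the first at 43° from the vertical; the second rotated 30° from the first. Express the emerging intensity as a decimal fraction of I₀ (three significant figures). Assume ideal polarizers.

Unpolarized light through the first polarizer → I₁ = 1220 W/m²/2 = 610 W/m², polarized at 43°.
I₂ = I₁ · cos²(30°) = 610 · 0.75 = 457.5 W/m².
Transmitted fraction = 0.375.

I/I₀ ≈ 0.375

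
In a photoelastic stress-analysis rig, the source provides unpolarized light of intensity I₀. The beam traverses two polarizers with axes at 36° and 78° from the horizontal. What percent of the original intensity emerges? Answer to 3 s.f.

≈ 27.6%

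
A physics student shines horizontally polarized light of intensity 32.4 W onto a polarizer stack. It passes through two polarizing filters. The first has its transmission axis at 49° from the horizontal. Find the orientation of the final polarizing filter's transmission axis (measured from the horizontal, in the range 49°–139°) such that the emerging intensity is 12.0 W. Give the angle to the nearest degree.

By Malus's law, I₁ = I₀ cos²(49° − 0°) = I₀ cos²(49°) = 0.4304 I₀.
Target fraction: 12.0 / 32.4 W = 0.3704 of I₀.
Need I₂/I₀ = 0.3704, so cos²(θ − 49°) = 0.3704 / 0.4304 = 0.8605.
θ − 49° = arccos(√0.8605) = 21.9°, giving θ ≈ 49 + 21.9 = 70.9°.

θ ≈ 71°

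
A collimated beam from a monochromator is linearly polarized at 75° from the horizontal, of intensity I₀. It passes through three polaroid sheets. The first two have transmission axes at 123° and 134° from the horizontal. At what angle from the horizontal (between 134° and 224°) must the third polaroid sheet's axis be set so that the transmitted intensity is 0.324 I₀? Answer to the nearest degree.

θ ≈ 164°

I₁ = I₀ cos²(123° − 75°) = I₀ cos²(48°) = 0.4477 I₀.
I₂ = I₁ cos²(134° − 123°) = 0.4477 I₀ · cos²(11°) = 0.4314 I₀.
Need I₃/I₀ = 0.324, so cos²(θ − 134°) = 0.324 / 0.4314 = 0.751.
θ − 134° = arccos(√0.751) = 29.9°, giving θ ≈ 134 + 29.9 = 163.9°.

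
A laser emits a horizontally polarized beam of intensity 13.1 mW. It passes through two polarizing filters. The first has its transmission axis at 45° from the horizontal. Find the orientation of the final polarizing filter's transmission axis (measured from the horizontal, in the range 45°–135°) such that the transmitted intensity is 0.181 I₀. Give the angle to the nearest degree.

I₁ = I₀ cos²(45° − 0°) = I₀ cos²(45°) = 0.5 I₀.
Need I₂/I₀ = 0.181, so cos²(θ − 45°) = 0.181 / 0.5 = 0.362.
θ − 45° = arccos(√0.362) = 53.0°, giving θ ≈ 45 + 53.0 = 98.0°.

θ ≈ 98°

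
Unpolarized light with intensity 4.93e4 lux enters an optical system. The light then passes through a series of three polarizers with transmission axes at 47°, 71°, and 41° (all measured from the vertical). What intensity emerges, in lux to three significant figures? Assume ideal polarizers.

I ≈ 1.54e4 lux

Unpolarized light through the first polarizer → I₁ = 4.93e4 lux/2 = 2.465e+04 lux, polarized at 47°.
I₂ = I₁ · cos²(24°) = 2.465e+04 · 0.8346 = 2.057e+04 lux.
I₃ = I₂ · cos²(30°) = 2.057e+04 · 0.75 = 1.543e+04 lux.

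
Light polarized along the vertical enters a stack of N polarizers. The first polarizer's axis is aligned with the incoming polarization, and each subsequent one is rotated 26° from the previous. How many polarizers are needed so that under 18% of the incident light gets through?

N = 10

First polarizer is aligned with the polarization: full transmission.
Each further stage multiplies by cos²(26°) = 0.8078.
After N polarizers: T = 0.8078^(N−1). Require T < 0.18 ⇒ N−1 > ln(0.18)/ln(0.8078) = 8.04, so N−1 ≥ 9 and N = 10.
Check: N=10 gives T = 0.1465 < 0.18; N=9 gives T = 0.1814.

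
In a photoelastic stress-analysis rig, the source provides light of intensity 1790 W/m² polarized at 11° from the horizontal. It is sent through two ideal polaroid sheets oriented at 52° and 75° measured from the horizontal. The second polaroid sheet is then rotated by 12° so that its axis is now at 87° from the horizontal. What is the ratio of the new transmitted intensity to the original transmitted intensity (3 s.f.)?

I_new/I_old ≈ 0.792

Before rotation:
By Malus's law, I₁ = I₀ cos²(52° − 11°) = I₀ cos²(41°) = 0.5696 I₀.
I₂ = I₁ cos²(75° − 52°) = 0.5696 I₀ · cos²(23°) = 0.4826 I₀.
After rotation:
I₁ = I₀ cos²(52° − 11°) = I₀ cos²(41°) = 0.5696 I₀.
I₂ = I₁ cos²(87° − 52°) = 0.5696 I₀ · cos²(35°) = 0.3822 I₀.
Ratio = 0.3822 / 0.4826 = 0.7919.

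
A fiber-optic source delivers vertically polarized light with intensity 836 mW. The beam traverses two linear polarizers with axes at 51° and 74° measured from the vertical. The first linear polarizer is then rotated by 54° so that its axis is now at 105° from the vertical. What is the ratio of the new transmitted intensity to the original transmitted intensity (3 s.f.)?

I_new/I_old ≈ 0.147

Before rotation:
I₁ = I₀ cos²(51° − 0°) = I₀ cos²(51°) = 0.396 I₀.
I₂ = I₁ cos²(74° − 51°) = 0.396 I₀ · cos²(23°) = 0.3356 I₀.
After rotation:
I₁ = I₀ cos²(105° − 0°) = I₀ cos²(75°) = 0.06699 I₀.
I₂ = I₁ cos²(74° − 105°) = 0.06699 I₀ · cos²(31°) = 0.04922 I₀.
Ratio = 0.04922 / 0.3356 = 0.1467.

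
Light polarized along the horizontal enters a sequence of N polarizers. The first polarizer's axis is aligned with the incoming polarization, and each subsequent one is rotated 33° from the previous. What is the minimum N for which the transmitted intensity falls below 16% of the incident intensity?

N = 7

First polarizer is aligned with the polarization: full transmission.
Each further stage multiplies by cos²(33°) = 0.7034.
After N polarizers: T = 0.7034^(N−1). Require T < 0.16 ⇒ N−1 > ln(0.16)/ln(0.7034) = 5.21, so N−1 ≥ 6 and N = 7.
Check: N=7 gives T = 0.1211 < 0.16; N=6 gives T = 0.1722.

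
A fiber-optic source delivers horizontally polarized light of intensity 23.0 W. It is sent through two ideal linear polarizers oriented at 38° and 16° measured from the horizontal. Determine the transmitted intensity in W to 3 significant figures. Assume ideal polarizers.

By Malus's law, I₁ = 23.0 W · cos²(38°) = 14.28 W.
I₂ = I₁ · cos²(22°) = 14.28 · 0.8597 = 12.28 W.

I ≈ 12.3 W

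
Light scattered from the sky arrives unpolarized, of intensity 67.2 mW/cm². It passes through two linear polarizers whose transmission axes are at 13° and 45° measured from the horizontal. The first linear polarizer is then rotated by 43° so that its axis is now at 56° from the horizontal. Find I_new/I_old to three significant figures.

Before rotation:
Unpolarized light through the first polarizer → I₁ = ½ I₀, now polarized at 13°.
I₂ = I₁ cos²(45° − 13°) = 0.5 I₀ · cos²(32°) = 0.3596 I₀.
After rotation:
Unpolarized light through the first polarizer → I₁ = ½ I₀, now polarized at 56°.
I₂ = I₁ cos²(45° − 56°) = 0.5 I₀ · cos²(11°) = 0.4818 I₀.
Ratio = 0.4818 / 0.3596 = 1.34.

I_new/I_old ≈ 1.34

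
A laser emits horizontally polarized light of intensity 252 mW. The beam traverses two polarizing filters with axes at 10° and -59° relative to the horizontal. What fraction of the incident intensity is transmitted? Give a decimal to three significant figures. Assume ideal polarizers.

I/I₀ ≈ 0.125

I₁ = 252 mW · cos²(10°) = 244.4 mW.
I₂ = I₁ · cos²(69°) = 244.4 · 0.1284 = 31.39 mW.
Transmitted fraction = 0.1246.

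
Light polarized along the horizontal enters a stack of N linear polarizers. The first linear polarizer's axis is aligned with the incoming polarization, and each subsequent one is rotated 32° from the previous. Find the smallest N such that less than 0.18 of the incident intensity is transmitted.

First polarizer is aligned with the polarization: full transmission.
Each further stage multiplies by cos²(32°) = 0.7192.
After N polarizers: T = 0.7192^(N−1). Require T < 0.18 ⇒ N−1 > ln(0.18)/ln(0.7192) = 5.20, so N−1 ≥ 6 and N = 7.
Check: N=7 gives T = 0.1384 < 0.18; N=6 gives T = 0.1924.

N = 7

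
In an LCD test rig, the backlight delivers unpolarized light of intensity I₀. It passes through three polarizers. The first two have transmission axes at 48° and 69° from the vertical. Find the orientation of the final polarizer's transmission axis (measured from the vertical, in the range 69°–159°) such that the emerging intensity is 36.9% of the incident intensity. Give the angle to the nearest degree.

θ ≈ 92°

Unpolarized light through the first polarizer → I₁ = ½ I₀, now polarized at 48°.
I₂ = I₁ cos²(69° − 48°) = 0.5 I₀ · cos²(21°) = 0.4358 I₀.
Need I₃/I₀ = 0.369, so cos²(θ − 69°) = 0.369 / 0.4358 = 0.8467.
θ − 69° = arccos(√0.8467) = 23.0°, giving θ ≈ 69 + 23.0 = 92.0°.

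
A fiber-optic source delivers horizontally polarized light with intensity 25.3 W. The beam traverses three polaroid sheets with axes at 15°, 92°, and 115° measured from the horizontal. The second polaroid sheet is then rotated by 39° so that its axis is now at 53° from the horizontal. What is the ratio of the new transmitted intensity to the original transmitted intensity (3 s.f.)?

Before rotation:
I₁ = I₀ cos²(15° − 0°) = I₀ cos²(15°) = 0.933 I₀.
I₂ = I₁ cos²(92° − 15°) = 0.933 I₀ · cos²(77°) = 0.04721 I₀.
I₃ = I₂ cos²(115° − 92°) = 0.04721 I₀ · cos²(23°) = 0.04001 I₀.
After rotation:
I₁ = I₀ cos²(15° − 0°) = I₀ cos²(15°) = 0.933 I₀.
I₂ = I₁ cos²(53° − 15°) = 0.933 I₀ · cos²(38°) = 0.5794 I₀.
I₃ = I₂ cos²(115° − 53°) = 0.5794 I₀ · cos²(62°) = 0.1277 I₀.
Ratio = 0.1277 / 0.04001 = 3.192.

I_new/I_old ≈ 3.19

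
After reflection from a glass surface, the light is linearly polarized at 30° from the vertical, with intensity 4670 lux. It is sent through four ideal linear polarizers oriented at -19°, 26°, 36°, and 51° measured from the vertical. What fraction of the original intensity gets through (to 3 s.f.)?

I/I₀ ≈ 0.195

I₁ = 4670 lux · cos²(49°) = 2010 lux.
I₂ = I₁ · cos²(45°) = 2010 · 0.5 = 1005 lux.
I₃ = I₂ · cos²(10°) = 1005 · 0.9698 = 974.7 lux.
I₄ = I₃ · cos²(15°) = 974.7 · 0.933 = 909.4 lux.
Transmitted fraction = 0.1947.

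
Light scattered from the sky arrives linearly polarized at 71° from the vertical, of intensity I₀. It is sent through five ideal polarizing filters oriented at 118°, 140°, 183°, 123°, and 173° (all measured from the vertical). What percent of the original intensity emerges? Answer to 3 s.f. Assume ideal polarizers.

≈ 2.21%

I₁ = I₀ cos²(118° − 71°) = I₀ cos²(47°) = 0.4651 I₀.
I₂ = I₁ cos²(140° − 118°) = 0.4651 I₀ · cos²(22°) = 0.3999 I₀.
I₃ = I₂ cos²(183° − 140°) = 0.3999 I₀ · cos²(43°) = 0.2139 I₀.
I₄ = I₃ cos²(123° − 183°) = 0.2139 I₀ · cos²(60°) = 0.05347 I₀.
I₅ = I₄ cos²(173° − 123°) = 0.05347 I₀ · cos²(50°) = 0.02209 I₀.
That is 2.209% of the incident intensity.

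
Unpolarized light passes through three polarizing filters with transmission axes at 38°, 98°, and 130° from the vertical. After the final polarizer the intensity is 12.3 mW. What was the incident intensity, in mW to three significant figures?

Unpolarized light through the first polarizer → I₁ = ½ I₀, now polarized at 38°.
I₂ = I₁ cos²(98° − 38°) = 0.5 I₀ · cos²(60°) = 0.125 I₀.
I₃ = I₂ cos²(130° − 98°) = 0.125 I₀ · cos²(32°) = 0.0899 I₀.
So 12.3 mW = 0.0899 I₀, giving I₀ = 12.3/0.0899 = 136.8 mW.

I₀ ≈ 137 mW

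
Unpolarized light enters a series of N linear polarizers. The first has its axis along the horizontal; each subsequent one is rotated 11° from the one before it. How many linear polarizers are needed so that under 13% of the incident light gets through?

N = 38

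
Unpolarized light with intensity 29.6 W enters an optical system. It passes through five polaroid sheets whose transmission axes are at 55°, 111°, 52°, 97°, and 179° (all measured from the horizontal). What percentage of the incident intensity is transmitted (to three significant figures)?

≈ 0.0402%

Unpolarized light through the first polarizer → I₁ = 29.6 W/2 = 14.8 W, polarized at 55°.
I₂ = I₁ · cos²(56°) = 14.8 · 0.3127 = 4.628 W.
I₃ = I₂ · cos²(59°) = 4.628 · 0.2653 = 1.228 W.
I₄ = I₃ · cos²(45°) = 1.228 · 0.5 = 0.6138 W.
I₅ = I₄ · cos²(82°) = 0.6138 · 0.01937 = 0.01189 W.
That is 0.04017% of the incident intensity.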